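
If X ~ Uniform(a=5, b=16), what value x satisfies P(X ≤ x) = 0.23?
7.5300

We have X ~ Uniform(a=5, b=16).

We want to find x such that P(X ≤ x) = 0.23.

This is the 23rd percentile, which means 23% of values fall below this point.

Using the inverse CDF (quantile function):
x = F⁻¹(0.23) = 7.5300

Verification: P(X ≤ 7.5300) = 0.23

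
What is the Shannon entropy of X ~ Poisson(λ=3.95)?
2.0800 nats

We have X ~ Poisson(λ=3.95).

The Shannon entropy measures the uncertainty or information content of the distribution.

For a Poisson distribution with λ=3.95:
H(X) = 2.0800 nats

(In bits, this would be 3.0008 bits.)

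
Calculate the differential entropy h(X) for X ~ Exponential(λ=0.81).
1.2107 nats

We have X ~ Exponential(λ=0.81).

The differential entropy measures the uncertainty or information content of the distribution.

For an Exponential distribution with λ=0.81:
h(X) = 1.2107 nats

(In bits, this would be 1.7467 bits.)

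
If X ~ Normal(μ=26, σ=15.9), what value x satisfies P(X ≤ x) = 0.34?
19.4418

We have X ~ Normal(μ=26, σ=15.9).

We want to find x such that P(X ≤ x) = 0.34.

This is the 34th percentile, which means 34% of values fall below this point.

Using the inverse CDF (quantile function):
x = F⁻¹(0.34) = 19.4418

Verification: P(X ≤ 19.4418) = 0.34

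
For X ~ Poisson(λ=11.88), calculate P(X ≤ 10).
0.359934

We have X ~ Poisson(λ=11.88).

The CDF gives us P(X ≤ k).

Using the CDF:
P(X ≤ 10) = 0.359934

This means there's approximately a 36.0% chance that X is at most 10.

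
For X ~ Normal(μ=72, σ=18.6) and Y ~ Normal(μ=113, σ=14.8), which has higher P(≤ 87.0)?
X has higher probability (P(X ≤ 87.0) = 0.7900 > P(Y ≤ 87.0) = 0.0395)

Compute P(≤ 87.0) for each distribution:

X ~ Normal(μ=72, σ=18.6):
P(X ≤ 87.0) = 0.7900

Y ~ Normal(μ=113, σ=14.8):
P(Y ≤ 87.0) = 0.0395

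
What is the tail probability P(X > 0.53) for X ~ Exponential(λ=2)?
0.346456

We have X ~ Exponential(λ=2).

P(X > 0.53) = 1 - P(X ≤ 0.53)
                = 1 - F(0.53)
                = 1 - 0.653544
                = 0.346456

So there's approximately a 34.6% chance that X exceeds 0.53.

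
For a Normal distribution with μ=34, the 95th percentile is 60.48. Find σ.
σ = 16.0987

For X ~ Normal(μ, σ), the p-th percentile satisfies x = μ + z_p × σ,
where z_p = Φ⁻¹(p) is the standard normal quantile.

Step 1: z_{0.95} = Φ⁻¹(0.95) = 1.6449

Step 2: Solve for σ:
60.48 = 34 + 1.6449 × σ
σ = (60.48 - 34) / 1.6449
σ = 26.48 / 1.6449
σ = 16.0987

Verification: μ + z × σ = 34 + 1.6449 × 16.0987 = 60.48 ✓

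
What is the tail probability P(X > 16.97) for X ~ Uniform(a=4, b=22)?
0.279444

We have X ~ Uniform(a=4, b=22).

P(X > 16.97) = 1 - P(X ≤ 16.97)
                = 1 - F(16.97)
                = 1 - 0.720556
                = 0.279444

So there's approximately a 27.9% chance that X exceeds 16.97.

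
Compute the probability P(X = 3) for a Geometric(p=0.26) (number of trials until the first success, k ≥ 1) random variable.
0.142376

We have X ~ Geometric(p=0.26) (number of trials until the first success, k ≥ 1).

For a Geometric distribution, the PMF gives us the probability of each outcome.

Using the PMF formula:
P(X = 3) = 0.142376

Rounded to 4 decimal places: 0.1424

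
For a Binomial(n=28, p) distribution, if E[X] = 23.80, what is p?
p = 0.85

For a Binomial(n, p) distribution:
E[X] = n × p

Given n = 28 and E[X] = 23.80:
23.80 = 28 × p
p = 23.80 / 28 = 0.85

Verification: Binomial(28, 0.85) has E[X] = 23.80 ✓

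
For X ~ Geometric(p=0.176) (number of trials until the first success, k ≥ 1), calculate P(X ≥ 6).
0.379871

We have X ~ Geometric(p=0.176) (number of trials until the first success, k ≥ 1).

For discrete distributions, P(X ≥ 6) = 1 - P(X ≤ 5).

P(X ≤ 5) = 0.620129
P(X ≥ 6) = 1 - 0.620129 = 0.379871

So there's approximately a 38.0% chance that X is at least 6.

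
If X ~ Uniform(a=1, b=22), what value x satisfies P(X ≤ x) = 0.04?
1.8400

We have X ~ Uniform(a=1, b=22).

We want to find x such that P(X ≤ x) = 0.04.

This is the 4th percentile, which means 4% of values fall below this point.

Using the inverse CDF (quantile function):
x = F⁻¹(0.04) = 1.8400

Verification: P(X ≤ 1.8400) = 0.04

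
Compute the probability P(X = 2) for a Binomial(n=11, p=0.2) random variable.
0.295279

We have X ~ Binomial(n=11, p=0.2).

For a Binomial distribution, the PMF gives us the probability of each outcome.

Using the PMF formula:
P(X = 2) = 0.295279

Rounded to 4 decimal places: 0.2953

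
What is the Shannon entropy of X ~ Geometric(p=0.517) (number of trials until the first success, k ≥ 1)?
1.3396 nats

We have X ~ Geometric(p=0.517) (number of trials until the first success, k ≥ 1).

The Shannon entropy measures the uncertainty or information content of the distribution.

For a Geometric distribution with p=0.517 (number of trials until the first success, k ≥ 1):
H(X) = 1.3396 nats

(In bits, this would be 1.9326 bits.)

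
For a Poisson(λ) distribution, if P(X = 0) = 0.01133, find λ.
λ = 4.4803

For a Poisson(λ) distribution, the PMF at 0 is:
P(X = 0) = λ^0 e^(-λ) / 0! = e^(-λ)

Given P(X = 0) = 0.01133:
e^(-λ) = 0.01133
-λ = ln(0.01133)
λ = -ln(0.01133) = 4.4803

Verification: e^(-4.4803) = 0.01133 ✓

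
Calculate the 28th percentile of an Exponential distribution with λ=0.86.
0.3820

We have X ~ Exponential(λ=0.86).

We want to find x such that P(X ≤ x) = 0.28.

This is the 28th percentile, which means 28% of values fall below this point.

Using the inverse CDF (quantile function):
x = F⁻¹(0.28) = 0.3820

Verification: P(X ≤ 0.3820) = 0.28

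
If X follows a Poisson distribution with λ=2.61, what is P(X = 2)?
0.250462

We have X ~ Poisson(λ=2.61).

For a Poisson distribution, the PMF gives us the probability of each outcome.

Using the PMF formula:
P(X = 2) = 0.250462

Rounded to 4 decimal places: 0.2505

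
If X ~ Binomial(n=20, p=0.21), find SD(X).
1.8215

We have X ~ Binomial(n=20, p=0.21).

For a Binomial distribution with n=20, p=0.21:
σ = √Var(X) = 1.8215

The standard deviation is the square root of the variance.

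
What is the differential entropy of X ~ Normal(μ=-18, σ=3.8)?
2.7539 nats

We have X ~ Normal(μ=-18, σ=3.8).

The differential entropy measures the uncertainty or information content of the distribution.

For a Normal distribution with μ=-18, σ=3.8:
h(X) = 2.7539 nats

(In bits, this would be 3.9731 bits.)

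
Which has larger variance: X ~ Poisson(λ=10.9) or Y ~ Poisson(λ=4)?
X has larger variance (10.9000 > 4.0000)

Compute the variance for each distribution:

X ~ Poisson(λ=10.9):
Var(X) = 10.9000

Y ~ Poisson(λ=4):
Var(Y) = 4.0000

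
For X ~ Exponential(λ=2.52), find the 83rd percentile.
0.7032

We have X ~ Exponential(λ=2.52).

We want to find x such that P(X ≤ x) = 0.83.

This is the 83rd percentile, which means 83% of values fall below this point.

Using the inverse CDF (quantile function):
x = F⁻¹(0.83) = 0.7032

Verification: P(X ≤ 0.7032) = 0.83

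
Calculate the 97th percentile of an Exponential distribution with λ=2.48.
1.4139

We have X ~ Exponential(λ=2.48).

We want to find x such that P(X ≤ x) = 0.97.

This is the 97th percentile, which means 97% of values fall below this point.

Using the inverse CDF (quantile function):
x = F⁻¹(0.97) = 1.4139

Verification: P(X ≤ 1.4139) = 0.97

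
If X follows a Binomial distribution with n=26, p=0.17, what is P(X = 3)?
0.175839

We have X ~ Binomial(n=26, p=0.17).

For a Binomial distribution, the PMF gives us the probability of each outcome.

Using the PMF formula:
P(X = 3) = 0.175839

Rounded to 4 decimal places: 0.1758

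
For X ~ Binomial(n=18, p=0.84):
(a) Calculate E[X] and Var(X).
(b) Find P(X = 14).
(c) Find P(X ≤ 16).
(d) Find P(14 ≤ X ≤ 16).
(a) E[X] = 15.1200, Var(X) = 2.4192
(b) P(X = 14) = 0.174627
(c) P(X ≤ 16) = 0.808005
(d) P(14 ≤ X ≤ 16) = 0.659763

We have X ~ Binomial(n=18, p=0.84).

(a) Moments:
E[X] = 15.1200
Var(X) = 2.4192
σ = √Var(X) = 1.5554

(b) Point probability using PMF:
P(X = 14) = 0.174627

(c) Cumulative probability using CDF:
P(X ≤ 16) = F(16) = 0.808005

(d) Range probability:
P(14 ≤ X ≤ 16) = P(X ≤ 16) - P(X ≤ 13)
                   = F(16) - F(13)
                   = 0.808005 - 0.148242
                   = 0.659763

This means approximately 66.0% of outcomes fall in the interval [14, 16].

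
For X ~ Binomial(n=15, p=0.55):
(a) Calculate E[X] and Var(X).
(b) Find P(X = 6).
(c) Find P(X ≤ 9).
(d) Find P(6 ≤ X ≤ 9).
(a) E[X] = 8.2500, Var(X) = 3.7125
(b) P(X = 6) = 0.104832
(c) P(X ≤ 9) = 0.739240
(d) P(6 ≤ X ≤ 9) = 0.662312

We have X ~ Binomial(n=15, p=0.55).

(a) Moments:
E[X] = 8.2500
Var(X) = 3.7125
σ = √Var(X) = 1.9268

(b) Point probability using PMF:
P(X = 6) = 0.104832

(c) Cumulative probability using CDF:
P(X ≤ 9) = F(9) = 0.739240

(d) Range probability:
P(6 ≤ X ≤ 9) = P(X ≤ 9) - P(X ≤ 5)
                   = F(9) - F(5)
                   = 0.739240 - 0.076929
                   = 0.662312

This means approximately 66.2% of outcomes fall in the interval [6, 9].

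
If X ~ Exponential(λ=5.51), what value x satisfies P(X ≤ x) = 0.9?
0.4179

We have X ~ Exponential(λ=5.51).

We want to find x such that P(X ≤ x) = 0.9.

This is the 90th percentile, which means 90% of values fall below this point.

Using the inverse CDF (quantile function):
x = F⁻¹(0.9) = 0.4179

Verification: P(X ≤ 0.4179) = 0.9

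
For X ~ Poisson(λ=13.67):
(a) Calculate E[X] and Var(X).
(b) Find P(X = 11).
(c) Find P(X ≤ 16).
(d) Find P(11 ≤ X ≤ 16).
(a) E[X] = 13.6700, Var(X) = 13.6700
(b) P(X = 11) = 0.090259
(c) P(X ≤ 16) = 0.783778
(d) P(11 ≤ X ≤ 16) = 0.585181

We have X ~ Poisson(λ=13.67).

(a) Moments:
E[X] = 13.6700
Var(X) = 13.6700
σ = √Var(X) = 3.6973

(b) Point probability using PMF:
P(X = 11) = 0.090259

(c) Cumulative probability using CDF:
P(X ≤ 16) = F(16) = 0.783778

(d) Range probability:
P(11 ≤ X ≤ 16) = P(X ≤ 16) - P(X ≤ 10)
                   = F(16) - F(10)
                   = 0.783778 - 0.198597
                   = 0.585181

This means approximately 58.5% of outcomes fall in the interval [11, 16].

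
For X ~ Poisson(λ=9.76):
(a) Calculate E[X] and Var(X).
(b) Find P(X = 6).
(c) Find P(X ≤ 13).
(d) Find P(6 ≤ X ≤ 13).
(a) E[X] = 9.7600, Var(X) = 9.7600
(b) P(X = 6) = 0.069287
(c) P(X ≤ 13) = 0.881326
(d) P(6 ≤ X ≤ 13) = 0.804598

We have X ~ Poisson(λ=9.76).

(a) Moments:
E[X] = 9.7600
Var(X) = 9.7600
σ = √Var(X) = 3.1241

(b) Point probability using PMF:
P(X = 6) = 0.069287

(c) Cumulative probability using CDF:
P(X ≤ 13) = F(13) = 0.881326

(d) Range probability:
P(6 ≤ X ≤ 13) = P(X ≤ 13) - P(X ≤ 5)
                   = F(13) - F(5)
                   = 0.881326 - 0.076728
                   = 0.804598

This means approximately 80.5% of outcomes fall in the interval [6, 13].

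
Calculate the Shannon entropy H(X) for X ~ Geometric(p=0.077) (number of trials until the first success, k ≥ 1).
3.5244 nats

We have X ~ Geometric(p=0.077) (number of trials until the first success, k ≥ 1).

The Shannon entropy measures the uncertainty or information content of the distribution.

For a Geometric distribution with p=0.077 (number of trials until the first success, k ≥ 1):
H(X) = 3.5244 nats

(In bits, this would be 5.0847 bits.)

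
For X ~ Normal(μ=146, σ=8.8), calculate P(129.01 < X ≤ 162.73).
0.944597

We have X ~ Normal(μ=146, σ=8.8).

To find P(129.01 < X ≤ 162.73), we use:
P(129.01 < X ≤ 162.73) = P(X ≤ 162.73) - P(X ≤ 129.01)
                 = F(162.73) - F(129.01)
                 = 0.971358 - 0.026761
                 = 0.944597

So there's approximately a 94.5% chance that X falls in this range.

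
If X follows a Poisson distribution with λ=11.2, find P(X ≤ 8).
0.214709

We have X ~ Poisson(λ=11.2).

The CDF gives us P(X ≤ k).

Using the CDF:
P(X ≤ 8) = 0.214709

This means there's approximately a 21.5% chance that X is at most 8.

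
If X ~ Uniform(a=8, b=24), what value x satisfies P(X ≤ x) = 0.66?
18.5600

We have X ~ Uniform(a=8, b=24).

We want to find x such that P(X ≤ x) = 0.66.

This is the 66th percentile, which means 66% of values fall below this point.

Using the inverse CDF (quantile function):
x = F⁻¹(0.66) = 18.5600

Verification: P(X ≤ 18.5600) = 0.66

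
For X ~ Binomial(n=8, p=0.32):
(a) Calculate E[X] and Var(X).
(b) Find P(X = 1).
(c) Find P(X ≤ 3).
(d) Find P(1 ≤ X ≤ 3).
(a) E[X] = 2.5600, Var(X) = 1.7408
(b) P(X = 1) = 0.172109
(c) P(X ≤ 3) = 0.768096
(d) P(1 ≤ X ≤ 3) = 0.722379

We have X ~ Binomial(n=8, p=0.32).

(a) Moments:
E[X] = 2.5600
Var(X) = 1.7408
σ = √Var(X) = 1.3194

(b) Point probability using PMF:
P(X = 1) = 0.172109

(c) Cumulative probability using CDF:
P(X ≤ 3) = F(3) = 0.768096

(d) Range probability:
P(1 ≤ X ≤ 3) = P(X ≤ 3) - P(X ≤ 0)
                   = F(3) - F(0)
                   = 0.768096 - 0.045716
                   = 0.722379

This means approximately 72.2% of outcomes fall in the interval [1, 3].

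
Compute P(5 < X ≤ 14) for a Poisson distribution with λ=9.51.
0.851541

We have X ~ Poisson(λ=9.51).

To find P(5 < X ≤ 14), we use:
P(5 < X ≤ 14) = P(X ≤ 14) - P(X ≤ 5)
                 = F(14) - F(5)
                 = 0.939588 - 0.088047
                 = 0.851541

So there's approximately a 85.2% chance that X falls in this range.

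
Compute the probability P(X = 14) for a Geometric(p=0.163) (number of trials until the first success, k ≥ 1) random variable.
0.016129

We have X ~ Geometric(p=0.163) (number of trials until the first success, k ≥ 1).

For a Geometric distribution, the PMF gives us the probability of each outcome.

Using the PMF formula:
P(X = 14) = 0.016129

Rounded to 4 decimal places: 0.0161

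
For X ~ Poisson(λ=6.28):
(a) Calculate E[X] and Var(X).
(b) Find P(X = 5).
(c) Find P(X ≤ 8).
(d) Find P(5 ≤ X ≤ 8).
(a) E[X] = 6.2800, Var(X) = 6.2800
(b) P(X = 5) = 0.152492
(c) P(X ≤ 8) = 0.817021
(d) P(5 ≤ X ≤ 8) = 0.567698

We have X ~ Poisson(λ=6.28).

(a) Moments:
E[X] = 6.2800
Var(X) = 6.2800
σ = √Var(X) = 2.5060

(b) Point probability using PMF:
P(X = 5) = 0.152492

(c) Cumulative probability using CDF:
P(X ≤ 8) = F(8) = 0.817021

(d) Range probability:
P(5 ≤ X ≤ 8) = P(X ≤ 8) - P(X ≤ 4)
                   = F(8) - F(4)
                   = 0.817021 - 0.249323
                   = 0.567698

This means approximately 56.8% of outcomes fall in the interval [5, 8].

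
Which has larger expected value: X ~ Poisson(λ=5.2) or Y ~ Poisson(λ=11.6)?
Y has larger mean (11.6000 > 5.2000)

Compute the expected value for each distribution:

X ~ Poisson(λ=5.2):
E[X] = 5.2000

Y ~ Poisson(λ=11.6):
E[Y] = 11.6000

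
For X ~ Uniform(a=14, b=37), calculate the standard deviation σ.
6.6395

We have X ~ Uniform(a=14, b=37).

For a Uniform distribution with a=14, b=37:
σ = √Var(X) = 6.6395

The standard deviation is the square root of the variance.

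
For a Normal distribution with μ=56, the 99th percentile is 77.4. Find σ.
σ = 9.1990

For X ~ Normal(μ, σ), the p-th percentile satisfies x = μ + z_p × σ,
where z_p = Φ⁻¹(p) is the standard normal quantile.

Step 1: z_{0.99} = Φ⁻¹(0.99) = 2.3263

Step 2: Solve for σ:
77.4 = 56 + 2.3263 × σ
σ = (77.4 - 56) / 2.3263
σ = 21.40 / 2.3263
σ = 9.1990

Verification: μ + z × σ = 56 + 2.3263 × 9.1990 = 77.40 ✓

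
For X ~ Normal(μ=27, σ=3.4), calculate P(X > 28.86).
0.292169

We have X ~ Normal(μ=27, σ=3.4).

P(X > 28.86) = 1 - P(X ≤ 28.86)
                = 1 - F(28.86)
                = 1 - 0.707831
                = 0.292169

So there's approximately a 29.2% chance that X exceeds 28.86.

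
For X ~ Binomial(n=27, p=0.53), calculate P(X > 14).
0.472444

We have X ~ Binomial(n=27, p=0.53).

P(X > 14) = 1 - P(X ≤ 14)
                = 1 - F(14)
                = 1 - 0.527556
                = 0.472444

So there's approximately a 47.2% chance that X exceeds 14.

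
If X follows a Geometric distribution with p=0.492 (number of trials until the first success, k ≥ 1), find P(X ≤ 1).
0.492000

We have X ~ Geometric(p=0.492) (number of trials until the first success, k ≥ 1).

The CDF gives us P(X ≤ k).

Using the CDF:
P(X ≤ 1) = 0.492000

This means there's approximately a 49.2% chance that X is at most 1.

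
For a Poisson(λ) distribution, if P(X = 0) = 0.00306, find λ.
λ = 5.7893

For a Poisson(λ) distribution, the PMF at 0 is:
P(X = 0) = λ^0 e^(-λ) / 0! = e^(-λ)

Given P(X = 0) = 0.00306:
e^(-λ) = 0.00306
-λ = ln(0.00306)
λ = -ln(0.00306) = 5.7893

Verification: e^(-5.7893) = 0.00306 ✓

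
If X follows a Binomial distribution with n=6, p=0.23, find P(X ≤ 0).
0.208422

We have X ~ Binomial(n=6, p=0.23).

The CDF gives us P(X ≤ k).

Using the CDF:
P(X ≤ 0) = 0.208422

This means there's approximately a 20.8% chance that X is at most 0.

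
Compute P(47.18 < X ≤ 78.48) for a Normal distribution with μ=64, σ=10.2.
0.872567

We have X ~ Normal(μ=64, σ=10.2).

To find P(47.18 < X ≤ 78.48), we use:
P(47.18 < X ≤ 78.48) = P(X ≤ 78.48) - P(X ≤ 47.18)
                 = F(78.48) - F(47.18)
                 = 0.922139 - 0.049572
                 = 0.872567

So there's approximately a 87.3% chance that X falls in this range.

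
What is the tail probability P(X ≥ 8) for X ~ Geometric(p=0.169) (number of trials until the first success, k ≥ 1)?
0.273657

We have X ~ Geometric(p=0.169) (number of trials until the first success, k ≥ 1).

For discrete distributions, P(X ≥ 8) = 1 - P(X ≤ 7).

P(X ≤ 7) = 0.726343
P(X ≥ 8) = 1 - 0.726343 = 0.273657

So there's approximately a 27.4% chance that X is at least 8.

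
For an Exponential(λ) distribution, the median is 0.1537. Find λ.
λ = 4.5097

For X ~ Exponential(λ), the CDF is F(x) = 1 - e^(-λx).
The median m satisfies F(m) = 0.5:
1 - e^(-λm) = 0.5
e^(-λm) = 0.5
λm = ln(2)
m = ln(2) / λ

Given m = 0.1537:
λ = ln(2) / 0.1537 = 0.693147 / 0.1537 = 4.5097

Verification: ln(2) / 4.5097 = 0.1537 ✓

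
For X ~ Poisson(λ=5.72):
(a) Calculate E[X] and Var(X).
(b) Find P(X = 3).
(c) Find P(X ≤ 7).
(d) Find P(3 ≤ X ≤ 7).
(a) E[X] = 5.7200, Var(X) = 5.7200
(b) P(X = 3) = 0.102299
(c) P(X ≤ 7) = 0.781547
(d) P(3 ≤ X ≤ 7) = 0.705854

We have X ~ Poisson(λ=5.72).

(a) Moments:
E[X] = 5.7200
Var(X) = 5.7200
σ = √Var(X) = 2.3917

(b) Point probability using PMF:
P(X = 3) = 0.102299

(c) Cumulative probability using CDF:
P(X ≤ 7) = F(7) = 0.781547

(d) Range probability:
P(3 ≤ X ≤ 7) = P(X ≤ 7) - P(X ≤ 2)
                   = F(7) - F(2)
                   = 0.781547 - 0.075693
                   = 0.705854

This means approximately 70.6% of outcomes fall in the interval [3, 7].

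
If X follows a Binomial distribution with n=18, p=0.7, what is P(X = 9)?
0.038618

We have X ~ Binomial(n=18, p=0.7).

For a Binomial distribution, the PMF gives us the probability of each outcome.

Using the PMF formula:
P(X = 9) = 0.038618

Rounded to 4 decimal places: 0.0386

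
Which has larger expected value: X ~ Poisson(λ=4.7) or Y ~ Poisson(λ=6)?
Y has larger mean (6.0000 > 4.7000)

Compute the expected value for each distribution:

X ~ Poisson(λ=4.7):
E[X] = 4.7000

Y ~ Poisson(λ=6):
E[Y] = 6.0000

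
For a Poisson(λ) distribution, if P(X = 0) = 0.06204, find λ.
λ = 2.7800

For a Poisson(λ) distribution, the PMF at 0 is:
P(X = 0) = λ^0 e^(-λ) / 0! = e^(-λ)

Given P(X = 0) = 0.06204:
e^(-λ) = 0.06204
-λ = ln(0.06204)
λ = -ln(0.06204) = 2.7800

Verification: e^(-2.7800) = 0.06204 ✓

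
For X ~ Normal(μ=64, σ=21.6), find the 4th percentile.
26.1852

We have X ~ Normal(μ=64, σ=21.6).

We want to find x such that P(X ≤ x) = 0.04.

This is the 4th percentile, which means 4% of values fall below this point.

Using the inverse CDF (quantile function):
x = F⁻¹(0.04) = 26.1852

Verification: P(X ≤ 26.1852) = 0.04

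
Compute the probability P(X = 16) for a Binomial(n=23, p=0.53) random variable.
0.048144

We have X ~ Binomial(n=23, p=0.53).

For a Binomial distribution, the PMF gives us the probability of each outcome.

Using the PMF formula:
P(X = 16) = 0.048144

Rounded to 4 decimal places: 0.0481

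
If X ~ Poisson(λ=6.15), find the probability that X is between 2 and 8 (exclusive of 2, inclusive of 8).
0.775767

We have X ~ Poisson(λ=6.15).

To find P(2 < X ≤ 8), we use:
P(2 < X ≤ 8) = P(X ≤ 8) - P(X ≤ 2)
                 = F(8) - F(2)
                 = 0.831368 - 0.055601
                 = 0.775767

So there's approximately a 77.6% chance that X falls in this range.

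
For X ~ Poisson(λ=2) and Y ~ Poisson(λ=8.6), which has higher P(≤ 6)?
X has higher probability (P(X ≤ 6) = 0.9955 > P(Y ≤ 6) = 0.2457)

Compute P(≤ 6) for each distribution:

X ~ Poisson(λ=2):
P(X ≤ 6) = 0.9955

Y ~ Poisson(λ=8.6):
P(Y ≤ 6) = 0.2457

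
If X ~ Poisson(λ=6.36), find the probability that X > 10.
0.059323

We have X ~ Poisson(λ=6.36).

P(X > 10) = 1 - P(X ≤ 10)
                = 1 - F(10)
                = 1 - 0.940677
                = 0.059323

So there's approximately a 5.9% chance that X exceeds 10.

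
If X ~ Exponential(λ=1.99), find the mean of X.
0.5025

We have X ~ Exponential(λ=1.99).

For an Exponential distribution with λ=1.99:
E[X] = 0.5025

This is the expected (average) value of X.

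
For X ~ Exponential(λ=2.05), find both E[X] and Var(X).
E[X] = 0.4878, Var(X) = 0.2380

We have X ~ Exponential(λ=2.05).

For an Exponential distribution with λ=2.05:

Expected value:
E[X] = 0.4878

Variance:
Var(X) = 0.2380

Standard deviation:
σ = √Var(X) = 0.4878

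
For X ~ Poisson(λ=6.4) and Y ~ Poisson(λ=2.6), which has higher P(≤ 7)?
Y has higher probability (P(Y ≤ 7) = 0.9947 > P(X ≤ 7) = 0.6873)

Compute P(≤ 7) for each distribution:

X ~ Poisson(λ=6.4):
P(X ≤ 7) = 0.6873

Y ~ Poisson(λ=2.6):
P(Y ≤ 7) = 0.9947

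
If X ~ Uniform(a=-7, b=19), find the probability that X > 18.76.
0.009231

We have X ~ Uniform(a=-7, b=19).

P(X > 18.76) = 1 - P(X ≤ 18.76)
                = 1 - F(18.76)
                = 1 - 0.990769
                = 0.009231

So there's approximately a 0.9% chance that X exceeds 18.76.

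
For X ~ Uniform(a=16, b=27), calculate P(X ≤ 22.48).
0.589091

We have X ~ Uniform(a=16, b=27).

The CDF gives us P(X ≤ k).

Using the CDF:
P(X ≤ 22.48) = 0.589091

This means there's approximately a 58.9% chance that X is at most 22.48.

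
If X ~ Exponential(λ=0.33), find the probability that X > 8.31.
0.064422

We have X ~ Exponential(λ=0.33).

P(X > 8.31) = 1 - P(X ≤ 8.31)
                = 1 - F(8.31)
                = 1 - 0.935578
                = 0.064422

So there's approximately a 6.4% chance that X exceeds 8.31.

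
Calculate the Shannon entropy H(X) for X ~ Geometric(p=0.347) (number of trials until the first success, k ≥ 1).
1.8604 nats

We have X ~ Geometric(p=0.347) (number of trials until the first success, k ≥ 1).

The Shannon entropy measures the uncertainty or information content of the distribution.

For a Geometric distribution with p=0.347 (number of trials until the first success, k ≥ 1):
H(X) = 1.8604 nats

(In bits, this would be 2.6840 bits.)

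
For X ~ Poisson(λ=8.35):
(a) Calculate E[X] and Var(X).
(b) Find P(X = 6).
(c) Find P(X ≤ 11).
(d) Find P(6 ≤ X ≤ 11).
(a) E[X] = 8.3500, Var(X) = 8.3500
(b) P(X = 6) = 0.111283
(c) P(X ≤ 11) = 0.861172
(d) P(6 ≤ X ≤ 11) = 0.699937

We have X ~ Poisson(λ=8.35).

(a) Moments:
E[X] = 8.3500
Var(X) = 8.3500
σ = √Var(X) = 2.8896

(b) Point probability using PMF:
P(X = 6) = 0.111283

(c) Cumulative probability using CDF:
P(X ≤ 11) = F(11) = 0.861172

(d) Range probability:
P(6 ≤ X ≤ 11) = P(X ≤ 11) - P(X ≤ 5)
                   = F(11) - F(5)
                   = 0.861172 - 0.161235
                   = 0.699937

This means approximately 70.0% of outcomes fall in the interval [6, 11].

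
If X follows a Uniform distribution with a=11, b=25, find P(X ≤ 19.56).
0.611429

We have X ~ Uniform(a=11, b=25).

The CDF gives us P(X ≤ k).

Using the CDF:
P(X ≤ 19.56) = 0.611429

This means there's approximately a 61.1% chance that X is at most 19.56.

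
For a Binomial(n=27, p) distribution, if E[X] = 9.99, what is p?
p = 0.37

For a Binomial(n, p) distribution:
E[X] = n × p

Given n = 27 and E[X] = 9.99:
9.99 = 27 × p
p = 9.99 / 27 = 0.37

Verification: Binomial(27, 0.37) has E[X] = 9.99 ✓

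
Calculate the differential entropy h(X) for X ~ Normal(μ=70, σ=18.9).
4.3581 nats

We have X ~ Normal(μ=70, σ=18.9).

The differential entropy measures the uncertainty or information content of the distribution.

For a Normal distribution with μ=70, σ=18.9:
h(X) = 4.3581 nats

(In bits, this would be 6.2874 bits.)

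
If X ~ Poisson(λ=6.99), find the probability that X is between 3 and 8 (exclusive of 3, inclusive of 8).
0.648106

We have X ~ Poisson(λ=6.99).

To find P(3 < X ≤ 8), we use:
P(3 < X ≤ 8) = P(X ≤ 8) - P(X ≤ 3)
                 = F(8) - F(3)
                 = 0.730394 - 0.082288
                 = 0.648106

So there's approximately a 64.8% chance that X falls in this range.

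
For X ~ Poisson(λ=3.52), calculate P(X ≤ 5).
0.854959

We have X ~ Poisson(λ=3.52).

The CDF gives us P(X ≤ k).

Using the CDF:
P(X ≤ 5) = 0.854959

This means there's approximately a 85.5% chance that X is at most 5.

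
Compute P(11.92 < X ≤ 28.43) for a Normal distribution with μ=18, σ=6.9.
0.745566

We have X ~ Normal(μ=18, σ=6.9).

To find P(11.92 < X ≤ 28.43), we use:
P(11.92 < X ≤ 28.43) = P(X ≤ 28.43) - P(X ≤ 11.92)
                 = F(28.43) - F(11.92)
                 = 0.934681 - 0.189116
                 = 0.745566

So there's approximately a 74.6% chance that X falls in this range.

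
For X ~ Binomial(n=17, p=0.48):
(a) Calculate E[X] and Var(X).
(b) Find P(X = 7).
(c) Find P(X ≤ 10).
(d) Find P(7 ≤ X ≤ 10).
(a) E[X] = 8.1600, Var(X) = 4.2432
(b) P(X = 7) = 0.165043
(c) P(X ≤ 10) = 0.872082
(d) P(7 ≤ X ≤ 10) = 0.661073

We have X ~ Binomial(n=17, p=0.48).

(a) Moments:
E[X] = 8.1600
Var(X) = 4.2432
σ = √Var(X) = 2.0599

(b) Point probability using PMF:
P(X = 7) = 0.165043

(c) Cumulative probability using CDF:
P(X ≤ 10) = F(10) = 0.872082

(d) Range probability:
P(7 ≤ X ≤ 10) = P(X ≤ 10) - P(X ≤ 6)
                   = F(10) - F(6)
                   = 0.872082 - 0.211008
                   = 0.661073

This means approximately 66.1% of outcomes fall in the interval [7, 10].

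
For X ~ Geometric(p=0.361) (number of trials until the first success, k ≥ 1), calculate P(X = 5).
0.060188

We have X ~ Geometric(p=0.361) (number of trials until the first success, k ≥ 1).

For a Geometric distribution, the PMF gives us the probability of each outcome.

Using the PMF formula:
P(X = 5) = 0.060188

Rounded to 4 decimal places: 0.0602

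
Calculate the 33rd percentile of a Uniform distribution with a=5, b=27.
12.2600

We have X ~ Uniform(a=5, b=27).

We want to find x such that P(X ≤ x) = 0.33.

This is the 33rd percentile, which means 33% of values fall below this point.

Using the inverse CDF (quantile function):
x = F⁻¹(0.33) = 12.2600

Verification: P(X ≤ 12.2600) = 0.33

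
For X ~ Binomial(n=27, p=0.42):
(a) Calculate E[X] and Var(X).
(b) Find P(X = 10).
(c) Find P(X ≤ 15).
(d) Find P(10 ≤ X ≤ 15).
(a) E[X] = 11.3400, Var(X) = 6.5772
(b) P(X = 10) = 0.137063
(c) P(X ≤ 15) = 0.946672
(d) P(10 ≤ X ≤ 15) = 0.708144

We have X ~ Binomial(n=27, p=0.42).

(a) Moments:
E[X] = 11.3400
Var(X) = 6.5772
σ = √Var(X) = 2.5646

(b) Point probability using PMF:
P(X = 10) = 0.137063

(c) Cumulative probability using CDF:
P(X ≤ 15) = F(15) = 0.946672

(d) Range probability:
P(10 ≤ X ≤ 15) = P(X ≤ 15) - P(X ≤ 9)
                   = F(15) - F(9)
                   = 0.946672 - 0.238528
                   = 0.708144

This means approximately 70.8% of outcomes fall in the interval [10, 15].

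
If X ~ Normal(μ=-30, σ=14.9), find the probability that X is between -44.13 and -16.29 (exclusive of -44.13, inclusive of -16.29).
0.649766

We have X ~ Normal(μ=-30, σ=14.9).

To find P(-44.13 < X ≤ -16.29), we use:
P(-44.13 < X ≤ -16.29) = P(X ≤ -16.29) - P(X ≤ -44.13)
                 = F(-16.29) - F(-44.13)
                 = 0.821249 - 0.171483
                 = 0.649766

So there's approximately a 65.0% chance that X falls in this range.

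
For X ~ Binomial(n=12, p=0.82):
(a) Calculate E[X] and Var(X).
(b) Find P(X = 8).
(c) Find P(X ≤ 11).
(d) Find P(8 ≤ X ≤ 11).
(a) E[X] = 9.8400, Var(X) = 1.7712
(b) P(X = 8) = 0.106220
(c) P(X ≤ 11) = 0.907580
(d) P(8 ≤ X ≤ 11) = 0.858649

We have X ~ Binomial(n=12, p=0.82).

(a) Moments:
E[X] = 9.8400
Var(X) = 1.7712
σ = √Var(X) = 1.3309

(b) Point probability using PMF:
P(X = 8) = 0.106220

(c) Cumulative probability using CDF:
P(X ≤ 11) = F(11) = 0.907580

(d) Range probability:
P(8 ≤ X ≤ 11) = P(X ≤ 11) - P(X ≤ 7)
                   = F(11) - F(7)
                   = 0.907580 - 0.048931
                   = 0.858649

This means approximately 85.9% of outcomes fall in the interval [8, 11].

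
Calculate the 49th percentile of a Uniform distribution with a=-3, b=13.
4.8400

We have X ~ Uniform(a=-3, b=13).

We want to find x such that P(X ≤ x) = 0.49.

This is the 49th percentile, which means 49% of values fall below this point.

Using the inverse CDF (quantile function):
x = F⁻¹(0.49) = 4.8400

Verification: P(X ≤ 4.8400) = 0.49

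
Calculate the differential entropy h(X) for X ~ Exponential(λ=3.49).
-0.2499 nats

We have X ~ Exponential(λ=3.49).

The differential entropy measures the uncertainty or information content of the distribution.

For an Exponential distribution with λ=3.49:
h(X) = -0.2499 nats

(In bits, this would be -0.3605 bits.)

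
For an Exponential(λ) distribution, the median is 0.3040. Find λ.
λ = 2.2801

For X ~ Exponential(λ), the CDF is F(x) = 1 - e^(-λx).
The median m satisfies F(m) = 0.5:
1 - e^(-λm) = 0.5
e^(-λm) = 0.5
λm = ln(2)
m = ln(2) / λ

Given m = 0.3040:
λ = ln(2) / 0.3040 = 0.693147 / 0.3040 = 2.2801

Verification: ln(2) / 2.2801 = 0.3040 ✓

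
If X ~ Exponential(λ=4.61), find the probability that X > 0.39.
0.165646

We have X ~ Exponential(λ=4.61).

P(X > 0.39) = 1 - P(X ≤ 0.39)
                = 1 - F(0.39)
                = 1 - 0.834354
                = 0.165646

So there's approximately a 16.6% chance that X exceeds 0.39.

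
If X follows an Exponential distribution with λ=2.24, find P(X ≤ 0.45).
0.635052

We have X ~ Exponential(λ=2.24).

The CDF gives us P(X ≤ k).

Using the CDF:
P(X ≤ 0.45) = 0.635052

This means there's approximately a 63.5% chance that X is at most 0.45.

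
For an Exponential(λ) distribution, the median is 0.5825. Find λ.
λ = 1.1900

For X ~ Exponential(λ), the CDF is F(x) = 1 - e^(-λx).
The median m satisfies F(m) = 0.5:
1 - e^(-λm) = 0.5
e^(-λm) = 0.5
λm = ln(2)
m = ln(2) / λ

Given m = 0.5825:
λ = ln(2) / 0.5825 = 0.693147 / 0.5825 = 1.1900

Verification: ln(2) / 1.1900 = 0.5825 ✓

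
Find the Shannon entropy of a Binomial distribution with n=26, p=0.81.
2.1026 nats

We have X ~ Binomial(n=26, p=0.81).

The Shannon entropy measures the uncertainty or information content of the distribution.

For a Binomial distribution with n=26, p=0.81:
H(X) = 2.1026 nats

(In bits, this would be 3.0334 bits.)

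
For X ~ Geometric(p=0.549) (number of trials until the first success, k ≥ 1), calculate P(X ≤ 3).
0.908266

We have X ~ Geometric(p=0.549) (number of trials until the first success, k ≥ 1).

The CDF gives us P(X ≤ k).

Using the CDF:
P(X ≤ 3) = 0.908266

This means there's approximately a 90.8% chance that X is at most 3.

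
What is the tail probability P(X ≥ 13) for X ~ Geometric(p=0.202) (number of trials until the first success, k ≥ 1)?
0.066686

We have X ~ Geometric(p=0.202) (number of trials until the first success, k ≥ 1).

For discrete distributions, P(X ≥ 13) = 1 - P(X ≤ 12).

P(X ≤ 12) = 0.933314
P(X ≥ 13) = 1 - 0.933314 = 0.066686

So there's approximately a 6.7% chance that X is at least 13.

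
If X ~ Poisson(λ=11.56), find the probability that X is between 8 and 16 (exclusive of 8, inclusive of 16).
0.734830

We have X ~ Poisson(λ=11.56).

To find P(8 < X ≤ 16), we use:
P(8 < X ≤ 16) = P(X ≤ 16) - P(X ≤ 8)
                 = F(16) - F(8)
                 = 0.920851 - 0.186021
                 = 0.734830

So there's approximately a 73.5% chance that X falls in this range.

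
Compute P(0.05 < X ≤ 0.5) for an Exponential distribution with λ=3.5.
0.665683

We have X ~ Exponential(λ=3.5).

To find P(0.05 < X ≤ 0.5), we use:
P(0.05 < X ≤ 0.5) = P(X ≤ 0.5) - P(X ≤ 0.05)
                 = F(0.5) - F(0.05)
                 = 0.826226 - 0.160543
                 = 0.665683

So there's approximately a 66.6% chance that X falls in this range.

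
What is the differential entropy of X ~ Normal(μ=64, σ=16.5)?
4.2223 nats

We have X ~ Normal(μ=64, σ=16.5).

The differential entropy measures the uncertainty or information content of the distribution.

For a Normal distribution with μ=64, σ=16.5:
h(X) = 4.2223 nats

(In bits, this would be 6.0915 bits.)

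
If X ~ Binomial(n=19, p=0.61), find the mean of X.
11.5900

We have X ~ Binomial(n=19, p=0.61).

For a Binomial distribution with n=19, p=0.61:
E[X] = 11.5900

This is the expected (average) value of X.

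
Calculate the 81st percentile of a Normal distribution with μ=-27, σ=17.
-12.0758

We have X ~ Normal(μ=-27, σ=17).

We want to find x such that P(X ≤ x) = 0.81.

This is the 81st percentile, which means 81% of values fall below this point.

Using the inverse CDF (quantile function):
x = F⁻¹(0.81) = -12.0758

Verification: P(X ≤ -12.0758) = 0.81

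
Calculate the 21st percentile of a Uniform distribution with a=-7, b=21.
-1.1200

We have X ~ Uniform(a=-7, b=21).

We want to find x such that P(X ≤ x) = 0.21.

This is the 21st percentile, which means 21% of values fall below this point.

Using the inverse CDF (quantile function):
x = F⁻¹(0.21) = -1.1200

Verification: P(X ≤ -1.1200) = 0.21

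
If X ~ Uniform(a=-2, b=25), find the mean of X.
11.5000

We have X ~ Uniform(a=-2, b=25).

For a Uniform distribution with a=-2, b=25:
E[X] = 11.5000

This is the expected (average) value of X.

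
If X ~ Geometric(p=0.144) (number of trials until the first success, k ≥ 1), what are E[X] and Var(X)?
E[X] = 6.9444, Var(X) = 41.2809

We have X ~ Geometric(p=0.144) (number of trials until the first success, k ≥ 1).

For a Geometric distribution with p=0.144 (number of trials until the first success, k ≥ 1):

Expected value:
E[X] = 6.9444

Variance:
Var(X) = 41.2809

Standard deviation:
σ = √Var(X) = 6.4250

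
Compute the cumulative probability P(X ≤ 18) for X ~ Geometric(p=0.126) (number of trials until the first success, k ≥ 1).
0.911446

We have X ~ Geometric(p=0.126) (number of trials until the first success, k ≥ 1).

The CDF gives us P(X ≤ k).

Using the CDF:
P(X ≤ 18) = 0.911446

This means there's approximately a 91.1% chance that X is at most 18.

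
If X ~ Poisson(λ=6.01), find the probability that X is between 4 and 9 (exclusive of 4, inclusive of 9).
0.631666

We have X ~ Poisson(λ=6.01).

To find P(4 < X ≤ 9), we use:
P(4 < X ≤ 9) = P(X ≤ 9) - P(X ≤ 4)
                 = F(9) - F(4)
                 = 0.915386 - 0.283720
                 = 0.631666

So there's approximately a 63.2% chance that X falls in this range.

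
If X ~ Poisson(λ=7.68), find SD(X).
2.7713

We have X ~ Poisson(λ=7.68).

For a Poisson distribution with λ=7.68:
σ = √Var(X) = 2.7713

The standard deviation is the square root of the variance.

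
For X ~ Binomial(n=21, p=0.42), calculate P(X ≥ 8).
0.716962

We have X ~ Binomial(n=21, p=0.42).

For discrete distributions, P(X ≥ 8) = 1 - P(X ≤ 7).

P(X ≤ 7) = 0.283038
P(X ≥ 8) = 1 - 0.283038 = 0.716962

So there's approximately a 71.7% chance that X is at least 8.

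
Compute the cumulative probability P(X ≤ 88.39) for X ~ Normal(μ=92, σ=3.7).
0.164613

We have X ~ Normal(μ=92, σ=3.7).

The CDF gives us P(X ≤ k).

Using the CDF:
P(X ≤ 88.39) = 0.164613

This means there's approximately a 16.5% chance that X is at most 88.39.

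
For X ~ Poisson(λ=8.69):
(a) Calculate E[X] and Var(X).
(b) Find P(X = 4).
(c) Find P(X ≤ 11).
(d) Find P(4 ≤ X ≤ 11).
(a) E[X] = 8.6900, Var(X) = 8.6900
(b) P(X = 4) = 0.039981
(c) P(X ≤ 11) = 0.832009
(d) P(4 ≤ X ≤ 11) = 0.805622

We have X ~ Poisson(λ=8.69).

(a) Moments:
E[X] = 8.6900
Var(X) = 8.6900
σ = √Var(X) = 2.9479

(b) Point probability using PMF:
P(X = 4) = 0.039981

(c) Cumulative probability using CDF:
P(X ≤ 11) = F(11) = 0.832009

(d) Range probability:
P(4 ≤ X ≤ 11) = P(X ≤ 11) - P(X ≤ 3)
                   = F(11) - F(3)
                   = 0.832009 - 0.026387
                   = 0.805622

This means approximately 80.6% of outcomes fall in the interval [4, 11].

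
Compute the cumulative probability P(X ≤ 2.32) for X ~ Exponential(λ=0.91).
0.878907

We have X ~ Exponential(λ=0.91).

The CDF gives us P(X ≤ k).

Using the CDF:
P(X ≤ 2.32) = 0.878907

This means there's approximately a 87.9% chance that X is at most 2.32.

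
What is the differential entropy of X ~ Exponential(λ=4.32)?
-0.4633 nats

We have X ~ Exponential(λ=4.32).

The differential entropy measures the uncertainty or information content of the distribution.

For an Exponential distribution with λ=4.32:
h(X) = -0.4633 nats

(In bits, this would be -0.6683 bits.)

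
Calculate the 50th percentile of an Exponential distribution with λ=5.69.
0.1218

We have X ~ Exponential(λ=5.69).

We want to find x such that P(X ≤ x) = 0.5.

This is the 50th percentile, which means 50% of values fall below this point.

Using the inverse CDF (quantile function):
x = F⁻¹(0.5) = 0.1218

Verification: P(X ≤ 0.1218) = 0.5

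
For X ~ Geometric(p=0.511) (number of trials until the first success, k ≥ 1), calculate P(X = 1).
0.511000

We have X ~ Geometric(p=0.511) (number of trials until the first success, k ≥ 1).

For a Geometric distribution, the PMF gives us the probability of each outcome.

Using the PMF formula:
P(X = 1) = 0.511000

Rounded to 4 decimal places: 0.5110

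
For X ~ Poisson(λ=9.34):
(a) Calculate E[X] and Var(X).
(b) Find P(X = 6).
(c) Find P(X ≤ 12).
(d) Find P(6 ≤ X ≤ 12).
(a) E[X] = 9.3400, Var(X) = 9.3400
(b) P(X = 6) = 0.080991
(c) P(X ≤ 12) = 0.849652
(d) P(6 ≤ X ≤ 12) = 0.753103

We have X ~ Poisson(λ=9.34).

(a) Moments:
E[X] = 9.3400
Var(X) = 9.3400
σ = √Var(X) = 3.0561

(b) Point probability using PMF:
P(X = 6) = 0.080991

(c) Cumulative probability using CDF:
P(X ≤ 12) = F(12) = 0.849652

(d) Range probability:
P(6 ≤ X ≤ 12) = P(X ≤ 12) - P(X ≤ 5)
                   = F(12) - F(5)
                   = 0.849652 - 0.096549
                   = 0.753103

This means approximately 75.3% of outcomes fall in the interval [6, 12].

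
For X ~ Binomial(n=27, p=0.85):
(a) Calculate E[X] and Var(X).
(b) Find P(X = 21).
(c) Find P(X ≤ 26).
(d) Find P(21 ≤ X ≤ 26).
(a) E[X] = 22.9500, Var(X) = 3.4425
(b) P(X = 21) = 0.111084
(c) P(X ≤ 26) = 0.987575
(d) P(21 ≤ X ≤ 26) = 0.889001

We have X ~ Binomial(n=27, p=0.85).

(a) Moments:
E[X] = 22.9500
Var(X) = 3.4425
σ = √Var(X) = 1.8554

(b) Point probability using PMF:
P(X = 21) = 0.111084

(c) Cumulative probability using CDF:
P(X ≤ 26) = F(26) = 0.987575

(d) Range probability:
P(21 ≤ X ≤ 26) = P(X ≤ 26) - P(X ≤ 20)
                   = F(26) - F(20)
                   = 0.987575 - 0.098573
                   = 0.889001

This means approximately 88.9% of outcomes fall in the interval [21, 26].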